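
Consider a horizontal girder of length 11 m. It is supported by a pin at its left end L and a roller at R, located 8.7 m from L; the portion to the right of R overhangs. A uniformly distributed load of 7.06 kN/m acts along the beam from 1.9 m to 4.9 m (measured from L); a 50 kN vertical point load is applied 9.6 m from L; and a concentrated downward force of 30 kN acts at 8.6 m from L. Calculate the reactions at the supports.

Resultant of the distributed load: 7.06 × 3 = 21.18 kN at 3.4 m from L.
ΣM about L: R_y·8.7 − (7.06·3)·3.4 − 50·9.6 − 30·8.6 = 0 → R_y = 810.012/8.7 = 93.1048 ≈ 93.10 kN.
ΣF_y = 0: L_y + 93.1048 − 7.06·3 − 50 − 30 = 0 → L_y = 8.075 kN.
ΣF_x = 0: no horizontal applied forces, so L_x = 0.

L_x = 0, L_y = 8.075 kN, R_y = 93.10 kN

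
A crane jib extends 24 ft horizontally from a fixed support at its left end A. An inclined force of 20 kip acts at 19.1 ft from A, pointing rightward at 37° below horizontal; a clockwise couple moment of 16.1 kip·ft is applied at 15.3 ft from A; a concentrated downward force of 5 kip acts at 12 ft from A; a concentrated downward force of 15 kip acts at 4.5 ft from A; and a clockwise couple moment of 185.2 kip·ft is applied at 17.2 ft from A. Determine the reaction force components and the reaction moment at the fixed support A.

ΣF_x = 0: A_x + 20·cos37° = 0 → A_x = -15.97 kip.
ΣF_y = 0: A_y − 20·sin37° − 5 − 15 = 0 → A_y = 32.04 kip.
ΣM about A: M_A − 20·sin37°·19.1 − 16.1 − 5·12 − 15·4.5 − 185.2 = 0 → M_A = 558.7 kip·ft.

A_x = -15.97 kip, A_y = 32.04 kip, M_A = 558.7 kip·ft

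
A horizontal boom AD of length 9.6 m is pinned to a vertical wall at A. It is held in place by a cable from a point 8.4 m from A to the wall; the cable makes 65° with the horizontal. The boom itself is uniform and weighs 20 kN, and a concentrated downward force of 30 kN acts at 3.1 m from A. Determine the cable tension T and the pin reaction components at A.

ΣM about A: T·sin65°·8.4 − 20·4.8 − 30·3.1 = 0 → T = 189/(8.4·0.906308) = 24.826 ≈ 24.83 kN.
ΣF_x = 0: A_x − T·cos65° = 0 → A_x = 24.826 × 0.422618 = 10.49 kN.
ΣF_y = 0: A_y + T·sin65° − 20 − 30 = 0 → A_y = 50 − 24.826 × 0.906308 = 27.50 kN.

T = 24.83 kN, A_x = 10.49 kN, A_y = 27.50 kN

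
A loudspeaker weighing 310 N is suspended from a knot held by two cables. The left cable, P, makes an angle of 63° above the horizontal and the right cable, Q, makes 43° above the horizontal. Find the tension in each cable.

ΣF_x = 0: −T_P·cos63° + T_Q·cos43° = 0 → T_Q = 0.620754·T_P.
ΣF_y = 0: T_P·sin63° + T_Q·sin43° = 310.
Substitute: T_P·(0.891007 + 0.620754·0.681998) = 310 → T_P = 235.856 ≈ 235.9 N.
Then T_Q = 0.620754 × 235.856 = 146.4 N.

T_P = 235.9 N, T_Q = 146.4 N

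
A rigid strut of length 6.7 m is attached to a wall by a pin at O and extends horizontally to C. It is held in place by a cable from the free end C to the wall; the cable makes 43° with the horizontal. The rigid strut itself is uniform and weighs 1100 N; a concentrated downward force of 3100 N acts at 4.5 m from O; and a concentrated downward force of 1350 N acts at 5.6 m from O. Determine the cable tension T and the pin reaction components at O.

T = 5514 N, O_x = 4033 N, O_y = 1790 N

ΣM about O: T·sin43°·6.7 − 1100·3.35 − 3100·4.5 − 1350·5.6 = 0 → T = 25195/(6.7·0.681998) = 5513.87 ≈ 5514 N.
ΣF_x = 0: O_x − T·cos43° = 0 → O_x = 5513.87 × 0.731354 = 4033 N.
ΣF_y = 0: O_y + T·sin43° − 1100 − 3100 − 1350 = 0 → O_y = 5550 − 5513.87 × 0.681998 = 1790 N.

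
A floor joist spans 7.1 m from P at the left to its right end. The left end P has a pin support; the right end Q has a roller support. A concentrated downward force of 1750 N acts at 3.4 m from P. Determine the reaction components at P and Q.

ΣM about P: Q_y·7.1 − 1750·3.4 = 0 → Q_y = 5950/7.1 = 838.028 ≈ 838.0 N.
ΣF_y = 0: P_y + 838.028 − 1750 = 0 → P_y = 912.0 N.
ΣF_x = 0: no horizontal applied forces, so P_x = 0.

P_x = 0, P_y = 912.0 N, Q_y = 838.0 N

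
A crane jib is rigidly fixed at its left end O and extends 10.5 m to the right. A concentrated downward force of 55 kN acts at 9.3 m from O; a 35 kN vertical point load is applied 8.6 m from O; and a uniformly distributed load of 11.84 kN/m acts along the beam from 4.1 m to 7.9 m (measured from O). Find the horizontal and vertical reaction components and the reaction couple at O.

O_x = 0, O_y = 135.0 kN, M_O = 1082 kN·m

Resultant of the distributed load: 11.84 × 3.8 = 44.992 kN at 6 m from O.
ΣF_x = 0: O_x = 0.
ΣF_y = 0: O_y − 55 − 35 − 11.84·3.8 = 0 → O_y = 135.0 kN.
ΣM about O: M_O − 55·9.3 − 35·8.6 − (11.84·3.8)·6 = 0 → M_O = 1082 kN·m.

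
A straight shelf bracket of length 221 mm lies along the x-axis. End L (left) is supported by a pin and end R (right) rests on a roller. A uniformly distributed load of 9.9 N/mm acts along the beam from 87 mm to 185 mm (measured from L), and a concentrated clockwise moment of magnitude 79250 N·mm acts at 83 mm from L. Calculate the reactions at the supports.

Resultant of the distributed load: 9.9 × 98 = 970.2 N at 136 mm from L.
Taking moments about L: R_y·221 − (9.9·98)·136 − 79250 = 0 → R_y = 211197.2/221 = 955.643 ≈ 955.6 N.
ΣF_y = 0: L_y + 955.643 − 9.9·98 = 0 → L_y = 14.56 N.
ΣF_x = 0: no horizontal applied forces, so L_x = 0.

L_x = 0, L_y = 14.56 N, R_y = 955.6 N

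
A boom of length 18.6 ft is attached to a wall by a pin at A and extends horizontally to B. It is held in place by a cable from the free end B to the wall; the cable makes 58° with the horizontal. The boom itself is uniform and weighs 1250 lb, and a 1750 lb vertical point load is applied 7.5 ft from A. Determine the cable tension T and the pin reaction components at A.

ΣM about A: T·sin58°·18.6 − 1250·9.3 − 1750·7.5 = 0 → T = 24750/(18.6·0.848048) = 1569.07 ≈ 1569 lb.
ΣF_x = 0: A_x − T·cos58° = 0 → A_x = 1569.07 × 0.529919 = 831.5 lb.
ΣF_y = 0: A_y + T·sin58° − 1250 − 1750 = 0 → A_y = 3000 − 1569.07 × 0.848048 = 1669 lb.

T = 1569 lb, A_x = 831.5 lb, A_y = 1669 lb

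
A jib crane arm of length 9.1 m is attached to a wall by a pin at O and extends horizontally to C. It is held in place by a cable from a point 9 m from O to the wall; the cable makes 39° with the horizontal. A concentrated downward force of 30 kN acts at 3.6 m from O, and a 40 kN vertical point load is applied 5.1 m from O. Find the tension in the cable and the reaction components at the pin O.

ΣM about O: T·sin39°·9 − 30·3.6 − 40·5.1 = 0 → T = 312/(9·0.62932) = 55.0859 ≈ 55.09 kN.
ΣF_x = 0: O_x − T·cos39° = 0 → O_x = 55.0859 × 0.777146 = 42.81 kN.
ΣF_y = 0: O_y + T·sin39° − 30 − 40 = 0 → O_y = 70 − 55.0859 × 0.62932 = 35.33 kN.

T = 55.09 kN, O_x = 42.81 kN, O_y = 35.33 kN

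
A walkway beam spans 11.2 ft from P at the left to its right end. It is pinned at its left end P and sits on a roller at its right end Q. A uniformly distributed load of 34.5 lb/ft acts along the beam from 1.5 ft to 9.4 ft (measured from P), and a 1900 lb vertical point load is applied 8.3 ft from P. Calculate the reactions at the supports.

Resultant of the distributed load: 34.5 × 7.9 = 272.55 lb at 5.45 ft from P.
Taking moments about P: Q_y·11.2 − (34.5·7.9)·5.45 − 1900·8.3 = 0 → Q_y = 17255.3975/11.2 = 1540.66 ≈ 1541 lb.
ΣF_y = 0: P_y + 1540.66 − 34.5·7.9 − 1900 = 0 → P_y = 631.9 lb.
ΣF_x = 0: no horizontal applied forces, so P_x = 0.

P_x = 0, P_y = 631.9 lb, Q_y = 1541 lb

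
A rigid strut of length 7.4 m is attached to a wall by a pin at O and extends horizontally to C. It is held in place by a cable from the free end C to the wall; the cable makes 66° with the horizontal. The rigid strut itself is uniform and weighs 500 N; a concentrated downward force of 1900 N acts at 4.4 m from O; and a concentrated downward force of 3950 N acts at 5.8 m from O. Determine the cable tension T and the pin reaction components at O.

ΣM about O: T·sin66°·7.4 − 500·3.7 − 1900·4.4 − 3950·5.8 = 0 → T = 33120/(7.4·0.913545) = 4899.24 ≈ 4899 N.
ΣF_x = 0: O_x − T·cos66° = 0 → O_x = 4899.24 × 0.406737 = 1993 N.
ΣF_y = 0: O_y + T·sin66° − 500 − 1900 − 3950 = 0 → O_y = 6350 − 4899.24 × 0.913545 = 1874 N.

T = 4899 N, O_x = 1993 N, O_y = 1874 N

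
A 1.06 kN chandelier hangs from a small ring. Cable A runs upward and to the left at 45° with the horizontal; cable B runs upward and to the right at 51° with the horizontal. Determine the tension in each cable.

T_A = 0.6708 kN, T_B = 0.7537 kN

ΣF_x = 0: −T_A·cos45° + T_B·cos51° = 0 → T_B = 1.1236·T_A.
ΣF_y = 0: T_A·sin45° + T_B·sin51° = 1.06.
Substitute: T_A·(0.707107 + 1.1236·0.777146) = 1.06 → T_A = 0.670755 ≈ 0.6708 kN.
Then T_B = 1.1236 × 0.670755 = 0.7537 kN.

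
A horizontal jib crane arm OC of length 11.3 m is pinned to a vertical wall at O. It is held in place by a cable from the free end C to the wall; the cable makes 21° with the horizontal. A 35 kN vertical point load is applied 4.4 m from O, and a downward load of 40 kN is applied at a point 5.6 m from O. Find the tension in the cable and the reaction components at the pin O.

T = 93.34 kN, O_x = 87.14 kN, O_y = 41.55 kN

ΣM about O: T·sin21°·11.3 − 35·4.4 − 40·5.6 = 0 → T = 378/(11.3·0.358368) = 93.3435 ≈ 93.34 kN.
ΣF_x = 0: O_x − T·cos21° = 0 → O_x = 93.3435 × 0.93358 = 87.14 kN.
ΣF_y = 0: O_y + T·sin21° − 35 − 40 = 0 → O_y = 75 − 93.3435 × 0.358368 = 41.55 kN.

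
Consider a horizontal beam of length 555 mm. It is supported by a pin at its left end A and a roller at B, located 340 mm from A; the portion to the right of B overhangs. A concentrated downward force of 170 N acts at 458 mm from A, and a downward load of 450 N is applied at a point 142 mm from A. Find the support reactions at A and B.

A_x = 0, A_y = 203.1 N, B_y = 416.9 N

Moments about A: B_y·340 − 170·458 − 450·142 = 0 → B_y = 141760/340 = 416.941 ≈ 416.9 N.
ΣF_y = 0: A_y + 416.941 − 170 − 450 = 0 → A_y = 203.1 N.
ΣF_x = 0: no horizontal applied forces, so A_x = 0.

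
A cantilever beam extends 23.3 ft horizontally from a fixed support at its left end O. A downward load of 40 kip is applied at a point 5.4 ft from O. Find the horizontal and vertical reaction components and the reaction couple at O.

O_x = 0, O_y = 40.00 kip, M_O = 216.0 kip·ft

ΣF_x = 0: O_x = 0.
ΣF_y = 0: O_y − 40 = 0 → O_y = 40.00 kip.
ΣM about O: M_O − 40·5.4 = 0 → M_O = 216.0 kip·ft.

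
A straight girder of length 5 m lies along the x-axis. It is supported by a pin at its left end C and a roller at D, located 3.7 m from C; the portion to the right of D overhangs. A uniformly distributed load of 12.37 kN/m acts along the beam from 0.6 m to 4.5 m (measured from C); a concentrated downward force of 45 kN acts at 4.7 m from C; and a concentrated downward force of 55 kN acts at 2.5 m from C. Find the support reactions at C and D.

Resultant of the distributed load: 12.37 × 3.9 = 48.243 kN at 2.55 m from C.
Moments about C: D_y·3.7 − (12.37·3.9)·2.55 − 45·4.7 − 55·2.5 = 0 → D_y = 472.01965/3.7 = 127.573 ≈ 127.6 kN.
ΣF_y = 0: C_y + 127.573 − 12.37·3.9 − 45 − 55 = 0 → C_y = 20.67 kN.
ΣF_x = 0: no horizontal applied forces, so C_x = 0.

C_x = 0, C_y = 20.67 kN, D_y = 127.6 kN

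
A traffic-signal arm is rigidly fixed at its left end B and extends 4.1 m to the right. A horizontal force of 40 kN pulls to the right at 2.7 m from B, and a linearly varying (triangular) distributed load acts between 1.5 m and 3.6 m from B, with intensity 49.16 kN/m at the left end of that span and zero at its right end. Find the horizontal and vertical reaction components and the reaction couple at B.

Resultant of the triangular load: ½ × 49.16 × 2.1 = 51.618 kN, acting at 2.2 m from B (one-third of the span from the peak).
ΣF_x = 0: B_x + 40 = 0 → B_x = -40.00 kN.
ΣF_y = 0: B_y − ½·49.16·2.1 = 0 → B_y = 51.62 kN.
ΣM about B: M_B − (½·49.16·2.1)·2.2 = 0 → M_B = 113.6 kN·m.

B_x = -40.00 kN, B_y = 51.62 kN, M_B = 113.6 kN·m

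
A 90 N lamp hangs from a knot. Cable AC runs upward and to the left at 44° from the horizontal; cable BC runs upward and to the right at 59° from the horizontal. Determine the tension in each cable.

T_AC = 47.57 N, T_BC = 66.44 N

ΣF_x = 0: −T_AC·cos44° + T_BC·cos59° = 0 → T_BC = 1.39667·T_AC.
ΣF_y = 0: T_AC·sin44° + T_BC·sin59° = 90.
Substitute: T_AC·(0.694658 + 1.39667·0.857167) = 90 → T_AC = 47.5728 ≈ 47.57 N.
Then T_BC = 1.39667 × 47.5728 = 66.44 N.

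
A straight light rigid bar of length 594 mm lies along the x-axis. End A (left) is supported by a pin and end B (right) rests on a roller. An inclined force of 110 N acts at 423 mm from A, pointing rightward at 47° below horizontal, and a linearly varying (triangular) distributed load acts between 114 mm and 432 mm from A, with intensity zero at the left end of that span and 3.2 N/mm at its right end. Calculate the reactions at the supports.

A_x = -75.02 N, A_y = 252.7 N, B_y = 336.5 N

Resultant of the triangular load: ½ × 3.2 × 318 = 508.8 N, acting at 326 mm from A (one-third of the span from the peak).
Taking moments about A: B_y·594 − 110·sin47°·423 − (½·3.2·318)·326 = 0 → B_y = 199899/594 = 336.53 ≈ 336.5 N.
ΣF_y = 0: A_y + 336.53 − 110·sin47° − ½·3.2·318 = 0 → A_y = 252.7 N.
ΣF_x = 0: A_x + 110·cos47° = 0 → A_x = -75.02 N.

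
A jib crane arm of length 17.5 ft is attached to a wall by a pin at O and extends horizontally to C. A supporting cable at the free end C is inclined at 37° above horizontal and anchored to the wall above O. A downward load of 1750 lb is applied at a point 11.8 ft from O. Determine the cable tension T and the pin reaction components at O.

T = 1961 lb, O_x = 1566 lb, O_y = 570.0 lb

ΣM about O: T·sin37°·17.5 − 1750·11.8 = 0 → T = 20650/(17.5·0.601815) = 1960.74 ≈ 1961 lb.
ΣF_x = 0: O_x − T·cos37° = 0 → O_x = 1960.74 × 0.798636 = 1566 lb.
ΣF_y = 0: O_y + T·sin37° − 1750 = 0 → O_y = 1750 − 1960.74 × 0.601815 = 570.0 lb.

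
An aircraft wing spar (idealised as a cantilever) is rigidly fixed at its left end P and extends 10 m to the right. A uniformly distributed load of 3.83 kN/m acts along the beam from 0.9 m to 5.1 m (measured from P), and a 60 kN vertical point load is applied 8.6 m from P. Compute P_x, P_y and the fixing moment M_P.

P_x = 0, P_y = 76.09 kN, M_P = 564.3 kN·m

Resultant of the distributed load: 3.83 × 4.2 = 16.086 kN at 3 m from P.
ΣF_x = 0: P_x = 0.
ΣF_y = 0: P_y − 3.83·4.2 − 60 = 0 → P_y = 76.09 kN.
ΣM about P: M_P − (3.83·4.2)·3 − 60·8.6 = 0 → M_P = 564.3 kN·m.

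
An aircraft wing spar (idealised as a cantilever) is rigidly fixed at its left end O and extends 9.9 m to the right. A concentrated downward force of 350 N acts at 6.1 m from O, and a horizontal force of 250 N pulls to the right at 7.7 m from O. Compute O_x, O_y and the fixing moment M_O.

O_x = -250.0 N, O_y = 350.0 N, M_O = 2135 N·m

ΣF_x = 0: O_x + 250 = 0 → O_x = -250.0 N.
ΣF_y = 0: O_y − 350 = 0 → O_y = 350.0 N.
ΣM about O: M_O − 350·6.1 = 0 → M_O = 2135 N·m.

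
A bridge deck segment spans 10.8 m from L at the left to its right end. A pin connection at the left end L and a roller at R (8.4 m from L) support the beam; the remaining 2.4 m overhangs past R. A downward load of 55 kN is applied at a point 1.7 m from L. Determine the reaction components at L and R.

Moments about L: R_y·8.4 − 55·1.7 = 0 → R_y = 93.5/8.4 = 11.131 ≈ 11.13 kN.
ΣF_y = 0: L_y + 11.131 − 55 = 0 → L_y = 43.87 kN.
ΣF_x = 0: no horizontal applied forces, so L_x = 0.

L_x = 0, L_y = 43.87 kN, R_y = 11.13 kN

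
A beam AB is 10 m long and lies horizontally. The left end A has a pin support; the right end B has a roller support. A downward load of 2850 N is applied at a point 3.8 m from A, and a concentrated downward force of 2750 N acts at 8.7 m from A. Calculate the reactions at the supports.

Taking moments about A: B_y·10 − 2850·3.8 − 2750·8.7 = 0 → B_y = 34755/10 = 3475.5 ≈ 3476 N.
ΣF_y = 0: A_y + 3475.5 − 2850 − 2750 = 0 → A_y = 2124 N.
ΣF_x = 0: no horizontal applied forces, so A_x = 0.

A_x = 0, A_y = 2124 N, B_y = 3476 N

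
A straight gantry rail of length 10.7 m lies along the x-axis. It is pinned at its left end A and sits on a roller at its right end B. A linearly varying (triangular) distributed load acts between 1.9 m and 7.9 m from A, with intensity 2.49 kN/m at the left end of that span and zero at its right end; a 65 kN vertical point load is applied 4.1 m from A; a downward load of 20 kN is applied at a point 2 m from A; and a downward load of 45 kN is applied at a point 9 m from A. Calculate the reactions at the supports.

A_x = 0, A_y = 68.25 kN, B_y = 69.22 kN

Resultant of the triangular load: ½ × 2.49 × 6 = 7.47 kN, acting at 3.9 m from A (one-third of the span from the peak).
Moments about A: B_y·10.7 − (½·2.49·6)·3.9 − 65·4.1 − 20·2 − 45·9 = 0 → B_y = 740.633/10.7 = 69.218 ≈ 69.22 kN.
ΣF_y = 0: A_y + 69.218 − ½·2.49·6 − 65 − 20 − 45 = 0 → A_y = 68.25 kN.
ΣF_x = 0: no horizontal applied forces, so A_x = 0.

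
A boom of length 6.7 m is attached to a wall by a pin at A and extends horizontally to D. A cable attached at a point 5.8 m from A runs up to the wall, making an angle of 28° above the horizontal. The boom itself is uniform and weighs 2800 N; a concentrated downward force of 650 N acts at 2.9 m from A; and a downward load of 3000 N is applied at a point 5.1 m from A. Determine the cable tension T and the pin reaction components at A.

T = 9756 N, A_x = 8614 N, A_y = 1870 N

ΣM about A: T·sin28°·5.8 − 2800·3.35 − 650·2.9 − 3000·5.1 = 0 → T = 26565/(5.8·0.469472) = 9756.01 ≈ 9756 N.
ΣF_x = 0: A_x − T·cos28° = 0 → A_x = 9756.01 × 0.882948 = 8614 N.
ΣF_y = 0: A_y + T·sin28° − 2800 − 650 − 3000 = 0 → A_y = 6450 − 9756.01 × 0.469472 = 1870 N.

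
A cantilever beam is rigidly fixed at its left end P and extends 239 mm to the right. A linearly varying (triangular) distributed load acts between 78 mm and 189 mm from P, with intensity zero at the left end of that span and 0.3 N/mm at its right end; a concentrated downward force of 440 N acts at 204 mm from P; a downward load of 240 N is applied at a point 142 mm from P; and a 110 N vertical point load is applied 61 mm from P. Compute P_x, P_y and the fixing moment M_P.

Resultant of the triangular load: ½ × 0.3 × 111 = 16.65 N, acting at 152 mm from P (one-third of the span from the peak).
ΣF_x = 0: P_x = 0.
ΣF_y = 0: P_y − ½·0.3·111 − 440 − 240 − 110 = 0 → P_y = 806.6 N.
ΣM about P: M_P − (½·0.3·111)·152 − 440·204 − 240·142 − 110·61 = 0 → M_P = 133100 N·mm.

P_x = 0, P_y = 806.6 N, M_P = 133100 N·mm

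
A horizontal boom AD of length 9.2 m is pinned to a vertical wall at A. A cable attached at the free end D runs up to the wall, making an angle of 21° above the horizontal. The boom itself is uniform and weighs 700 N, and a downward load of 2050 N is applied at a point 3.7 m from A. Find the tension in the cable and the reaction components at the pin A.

T = 3277 N, A_x = 3060 N, A_y = 1576 N

ΣM about A: T·sin21°·9.2 − 700·4.6 − 2050·3.7 = 0 → T = 10805/(9.2·0.358368) = 3277.24 ≈ 3277 N.
ΣF_x = 0: A_x − T·cos21° = 0 → A_x = 3277.24 × 0.93358 = 3060 N.
ΣF_y = 0: A_y + T·sin21° − 700 − 2050 = 0 → A_y = 2750 − 3277.24 × 0.358368 = 1576 N.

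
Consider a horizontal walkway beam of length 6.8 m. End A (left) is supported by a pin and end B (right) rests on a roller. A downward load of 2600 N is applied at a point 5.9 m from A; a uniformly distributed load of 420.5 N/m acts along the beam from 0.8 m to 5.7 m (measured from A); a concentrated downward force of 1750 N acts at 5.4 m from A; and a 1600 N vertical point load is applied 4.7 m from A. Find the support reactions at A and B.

A_x = 0, A_y = 2274 N, B_y = 5736 N

Resultant of the distributed load: 420.5 × 4.9 = 2060.45 N at 3.25 m from A.
Moments about A: B_y·6.8 − 2600·5.9 − (420.5·4.9)·3.25 − 1750·5.4 − 1600·4.7 = 0 → B_y = 39006.4625/6.8 = 5736.24 ≈ 5736 N.
ΣF_y = 0: A_y + 5736.24 − 2600 − 420.5·4.9 − 1750 − 1600 = 0 → A_y = 2274 N.
ΣF_x = 0: no horizontal applied forces, so A_x = 0.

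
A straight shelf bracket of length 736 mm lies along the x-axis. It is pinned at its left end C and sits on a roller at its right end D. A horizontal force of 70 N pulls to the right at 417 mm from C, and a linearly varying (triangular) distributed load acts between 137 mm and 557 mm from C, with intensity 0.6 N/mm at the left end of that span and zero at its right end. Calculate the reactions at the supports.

C_x = -70.00 N, C_y = 78.58 N, D_y = 47.42 N

Resultant of the triangular load: ½ × 0.6 × 420 = 126 N, acting at 277 mm from C (one-third of the span from the peak).
Taking moments about C: D_y·736 − (½·0.6·420)·277 = 0 → D_y = 34902/736 = 47.4212 ≈ 47.42 N.
ΣF_y = 0: C_y + 47.4212 − ½·0.6·420 = 0 → C_y = 78.58 N.
ΣF_x = 0: C_x + 70 = 0 → C_x = -70.00 N.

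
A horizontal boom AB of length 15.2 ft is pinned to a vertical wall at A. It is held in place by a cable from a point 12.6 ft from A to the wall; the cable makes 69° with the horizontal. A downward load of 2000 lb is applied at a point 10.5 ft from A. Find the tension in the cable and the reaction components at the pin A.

ΣM about A: T·sin69°·12.6 − 2000·10.5 = 0 → T = 21000/(12.6·0.93358) = 1785.24 ≈ 1785 lb.
ΣF_x = 0: A_x − T·cos69° = 0 → A_x = 1785.24 × 0.358368 = 639.8 lb.
ΣF_y = 0: A_y + T·sin69° − 2000 = 0 → A_y = 2000 − 1785.24 × 0.93358 = 333.3 lb.

T = 1785 lb, A_x = 639.8 lb, A_y = 333.3 lb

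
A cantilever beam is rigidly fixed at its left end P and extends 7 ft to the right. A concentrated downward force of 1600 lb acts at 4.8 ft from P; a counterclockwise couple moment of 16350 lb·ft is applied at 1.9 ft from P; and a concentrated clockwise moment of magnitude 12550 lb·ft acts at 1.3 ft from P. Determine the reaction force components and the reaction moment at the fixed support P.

ΣF_x = 0: P_x = 0.
ΣF_y = 0: P_y − 1600 = 0 → P_y = 1600 lb.
ΣM about P: M_P − 1600·4.8 + 16350 − 12550 = 0 → M_P = 3880 lb·ft.

P_x = 0, P_y = 1600 lb, M_P = 3880 lb·ft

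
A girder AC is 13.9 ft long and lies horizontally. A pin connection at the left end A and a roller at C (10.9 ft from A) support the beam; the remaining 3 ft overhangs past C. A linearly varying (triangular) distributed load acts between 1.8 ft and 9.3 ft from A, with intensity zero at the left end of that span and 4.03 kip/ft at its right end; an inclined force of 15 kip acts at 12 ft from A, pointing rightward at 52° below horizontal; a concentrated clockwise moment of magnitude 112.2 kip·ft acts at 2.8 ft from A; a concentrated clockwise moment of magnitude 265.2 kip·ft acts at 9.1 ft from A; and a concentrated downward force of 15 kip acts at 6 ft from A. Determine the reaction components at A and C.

A_x = -9.235 kip, A_y = -23.39 kip, C_y = 65.32 kip

Resultant of the triangular load: ½ × 4.03 × 7.5 = 15.1125 kip, acting at 6.8 ft from A (one-third of the span from the peak).
Taking moments about A: C_y·10.9 − (½·4.03·7.5)·6.8 − 15·sin52°·12 − 112.2 − 265.2 − 15·6 = 0 → C_y = 712.007/10.9 = 65.3217 ≈ 65.32 kip.
ΣF_y = 0: A_y + 65.3217 − ½·4.03·7.5 − 15·sin52° − 15 = 0 → A_y = -23.39 kip.
ΣF_x = 0: A_x + 15·cos52° = 0 → A_x = -9.235 kip.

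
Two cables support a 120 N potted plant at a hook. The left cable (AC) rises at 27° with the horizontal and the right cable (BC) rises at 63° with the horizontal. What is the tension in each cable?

T_AC = 54.48 N, T_BC = 106.9 N

ΣF_x = 0: −T_AC·cos27° + T_BC·cos63° = 0 → T_BC = 1.96261·T_AC.
ΣF_y = 0: T_AC·sin27° + T_BC·sin63° = 120.
Substitute: T_AC·(0.45399 + 1.96261·0.891007) = 120 → T_AC = 54.4789 ≈ 54.48 N.
Then T_BC = 1.96261 × 54.4789 = 106.9 N.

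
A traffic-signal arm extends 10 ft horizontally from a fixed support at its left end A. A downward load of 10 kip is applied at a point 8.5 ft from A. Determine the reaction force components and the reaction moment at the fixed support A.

ΣF_x = 0: A_x = 0.
ΣF_y = 0: A_y − 10 = 0 → A_y = 10.00 kip.
ΣM about A: M_A − 10·8.5 = 0 → M_A = 85.00 kip·ft.

A_x = 0, A_y = 10.00 kip, M_A = 85.00 kip·ft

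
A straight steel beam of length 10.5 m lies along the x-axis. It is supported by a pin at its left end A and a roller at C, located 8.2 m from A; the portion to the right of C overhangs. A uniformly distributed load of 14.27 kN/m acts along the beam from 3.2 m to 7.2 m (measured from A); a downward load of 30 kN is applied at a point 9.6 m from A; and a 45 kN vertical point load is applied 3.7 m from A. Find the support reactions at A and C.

A_x = 0, A_y = 40.46 kN, C_y = 91.62 kN

Resultant of the distributed load: 14.27 × 4 = 57.08 kN at 5.2 m from A.
ΣM about A: C_y·8.2 − (14.27·4)·5.2 − 30·9.6 − 45·3.7 = 0 → C_y = 751.316/8.2 = 91.6239 ≈ 91.62 kN.
ΣF_y = 0: A_y + 91.6239 − 14.27·4 − 30 − 45 = 0 → A_y = 40.46 kN.
ΣF_x = 0: no horizontal applied forces, so A_x = 0.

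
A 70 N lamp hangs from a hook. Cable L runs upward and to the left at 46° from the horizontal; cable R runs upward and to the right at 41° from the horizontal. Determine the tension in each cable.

ΣF_x = 0: −T_L·cos46° + T_R·cos41° = 0 → T_R = 0.920431·T_L.
ΣF_y = 0: T_L·sin46° + T_R·sin41° = 70.
Substitute: T_L·(0.71934 + 0.920431·0.656059) = 70 → T_L = 52.9022 ≈ 52.90 N.
Then T_R = 0.920431 × 52.9022 = 48.69 N.

T_L = 52.90 N, T_R = 48.69 N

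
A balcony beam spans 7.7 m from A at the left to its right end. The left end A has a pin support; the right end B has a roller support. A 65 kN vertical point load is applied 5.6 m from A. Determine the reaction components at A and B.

A_x = 0, A_y = 17.73 kN, B_y = 47.27 kN

ΣM about A: B_y·7.7 − 65·5.6 = 0 → B_y = 364/7.7 = 47.2727 ≈ 47.27 kN.
ΣF_y = 0: A_y + 47.2727 − 65 = 0 → A_y = 17.73 kN.
ΣF_x = 0: no horizontal applied forces, so A_x = 0.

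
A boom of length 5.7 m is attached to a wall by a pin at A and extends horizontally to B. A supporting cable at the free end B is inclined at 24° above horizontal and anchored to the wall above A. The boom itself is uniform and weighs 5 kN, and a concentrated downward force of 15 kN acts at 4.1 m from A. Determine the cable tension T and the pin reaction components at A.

T = 32.67 kN, A_x = 29.85 kN, A_y = 6.711 kN

ΣM about A: T·sin24°·5.7 − 5·2.85 − 15·4.1 = 0 → T = 75.75/(5.7·0.406737) = 32.6734 ≈ 32.67 kN.
ΣF_x = 0: A_x − T·cos24° = 0 → A_x = 32.6734 × 0.913545 = 29.85 kN.
ΣF_y = 0: A_y + T·sin24° − 5 − 15 = 0 → A_y = 20 − 32.6734 × 0.406737 = 6.711 kN.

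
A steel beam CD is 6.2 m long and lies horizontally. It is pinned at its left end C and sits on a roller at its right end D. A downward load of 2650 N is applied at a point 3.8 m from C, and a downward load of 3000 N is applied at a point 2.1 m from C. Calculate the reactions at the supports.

C_x = 0, C_y = 3010 N, D_y = 2640 N

Moments about C: D_y·6.2 − 2650·3.8 − 3000·2.1 = 0 → D_y = 16370/6.2 = 2640.32 ≈ 2640 N.
ΣF_y = 0: C_y + 2640.32 − 2650 − 3000 = 0 → C_y = 3010 N.
ΣF_x = 0: no horizontal applied forces, so C_x = 0.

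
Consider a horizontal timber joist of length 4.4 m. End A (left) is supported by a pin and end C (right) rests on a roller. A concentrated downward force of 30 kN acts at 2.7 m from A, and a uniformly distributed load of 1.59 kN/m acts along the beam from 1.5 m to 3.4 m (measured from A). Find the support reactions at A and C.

Resultant of the distributed load: 1.59 × 1.9 = 3.021 kN at 2.45 m from A.
Moments about A: C_y·4.4 − 30·2.7 − (1.59·1.9)·2.45 = 0 → C_y = 88.40145/4.4 = 20.0912 ≈ 20.09 kN.
ΣF_y = 0: A_y + 20.0912 − 30 − 1.59·1.9 = 0 → A_y = 12.93 kN.
ΣF_x = 0: no horizontal applied forces, so A_x = 0.

A_x = 0, A_y = 12.93 kN, C_y = 20.09 kN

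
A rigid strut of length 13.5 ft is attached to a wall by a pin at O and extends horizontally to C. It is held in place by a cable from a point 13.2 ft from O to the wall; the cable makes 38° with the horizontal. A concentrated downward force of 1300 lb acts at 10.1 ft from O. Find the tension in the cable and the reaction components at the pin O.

T = 1616 lb, O_x = 1273 lb, O_y = 305.3 lb

ΣM about O: T·sin38°·13.2 − 1300·10.1 = 0 → T = 13130/(13.2·0.615661) = 1615.66 ≈ 1616 lb.
ΣF_x = 0: O_x − T·cos38° = 0 → O_x = 1615.66 × 0.788011 = 1273 lb.
ΣF_y = 0: O_y + T·sin38° − 1300 = 0 → O_y = 1300 − 1615.66 × 0.615661 = 305.3 lb.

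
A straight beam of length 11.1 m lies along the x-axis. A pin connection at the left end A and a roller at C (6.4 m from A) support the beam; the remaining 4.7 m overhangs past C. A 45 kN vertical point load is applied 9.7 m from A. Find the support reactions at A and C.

Moments about A: C_y·6.4 − 45·9.7 = 0 → C_y = 436.5/6.4 = 68.2031 ≈ 68.20 kN.
ΣF_y = 0: A_y + 68.2031 − 45 = 0 → A_y = -23.20 kN.
ΣF_x = 0: no horizontal applied forces, so A_x = 0.

A_x = 0, A_y = -23.20 kN, C_y = 68.20 kN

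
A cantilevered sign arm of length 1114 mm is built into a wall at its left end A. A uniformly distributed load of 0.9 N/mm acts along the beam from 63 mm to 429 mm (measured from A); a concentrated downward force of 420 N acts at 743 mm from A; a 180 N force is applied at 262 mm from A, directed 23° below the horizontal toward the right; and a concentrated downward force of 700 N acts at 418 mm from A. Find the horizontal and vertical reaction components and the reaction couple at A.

A_x = -165.7 N, A_y = 1520 N, M_A = 704100 N·mm

Resultant of the distributed load: 0.9 × 366 = 329.4 N at 246 mm from A.
ΣF_x = 0: A_x + 180·cos23° = 0 → A_x = -165.7 N.
ΣF_y = 0: A_y − 0.9·366 − 420 − 180·sin23° − 700 = 0 → A_y = 1520 N.
ΣM about A: M_A − (0.9·366)·246 − 420·743 − 180·sin23°·262 − 700·418 = 0 → M_A = 704100 N·mm.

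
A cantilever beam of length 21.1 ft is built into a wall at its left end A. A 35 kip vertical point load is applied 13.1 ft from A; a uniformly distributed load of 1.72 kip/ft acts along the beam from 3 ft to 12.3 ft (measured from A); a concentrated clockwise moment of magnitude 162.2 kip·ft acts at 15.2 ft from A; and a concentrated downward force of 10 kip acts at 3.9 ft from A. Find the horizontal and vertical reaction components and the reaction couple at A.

A_x = 0, A_y = 61.00 kip, M_A = 782.1 kip·ft

Resultant of the distributed load: 1.72 × 9.3 = 15.996 kip at 7.65 ft from A.
ΣF_x = 0: A_x = 0.
ΣF_y = 0: A_y − 35 − 1.72·9.3 − 10 = 0 → A_y = 61.00 kip.
ΣM about A: M_A − 35·13.1 − (1.72·9.3)·7.65 − 162.2 − 10·3.9 = 0 → M_A = 782.1 kip·ft.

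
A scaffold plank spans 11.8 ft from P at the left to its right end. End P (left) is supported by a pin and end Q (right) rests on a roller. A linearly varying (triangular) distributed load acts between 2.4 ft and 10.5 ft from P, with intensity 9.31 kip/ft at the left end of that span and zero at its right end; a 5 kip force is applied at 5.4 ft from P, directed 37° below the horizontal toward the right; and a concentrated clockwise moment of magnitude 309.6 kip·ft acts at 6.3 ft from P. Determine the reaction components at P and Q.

P_x = -3.993 kip, P_y = -3.196 kip, Q_y = 43.91 kip

Resultant of the triangular load: ½ × 9.31 × 8.1 = 37.7055 kip, acting at 5.1 ft from P (one-third of the span from the peak).
Moments about P: Q_y·11.8 − (½·9.31·8.1)·5.1 − 5·sin37°·5.4 − 309.6 = 0 → Q_y = 518.147/11.8 = 43.9108 ≈ 43.91 kip.
ΣF_y = 0: P_y + 43.9108 − ½·9.31·8.1 − 5·sin37° = 0 → P_y = -3.196 kip.
ΣF_x = 0: P_x + 5·cos37° = 0 → P_x = -3.993 kip.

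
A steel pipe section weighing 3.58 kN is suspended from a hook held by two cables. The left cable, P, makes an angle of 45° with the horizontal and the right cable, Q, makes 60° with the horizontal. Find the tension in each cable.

T_P = 1.853 kN, T_Q = 2.621 kN

ΣF_x = 0: −T_P·cos45° + T_Q·cos60° = 0 → T_Q = 1.41421·T_P.
ΣF_y = 0: T_P·sin45° + T_Q·sin60° = 3.58.
Substitute: T_P·(0.707107 + 1.41421·0.866025) = 3.58 → T_P = 1.85315 ≈ 1.853 kN.
Then T_Q = 1.41421 × 1.85315 = 2.621 kN.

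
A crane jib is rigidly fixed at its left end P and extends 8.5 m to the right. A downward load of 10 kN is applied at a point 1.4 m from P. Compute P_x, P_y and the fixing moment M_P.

ΣF_x = 0: P_x = 0.
ΣF_y = 0: P_y − 10 = 0 → P_y = 10.00 kN.
ΣM about P: M_P − 10·1.4 = 0 → M_P = 14.00 kN·m.

P_x = 0, P_y = 10.00 kN, M_P = 14.00 kN·m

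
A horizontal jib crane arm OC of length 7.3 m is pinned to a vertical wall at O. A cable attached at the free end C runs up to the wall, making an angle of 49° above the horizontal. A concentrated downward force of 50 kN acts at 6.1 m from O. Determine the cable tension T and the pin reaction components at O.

T = 55.36 kN, O_x = 36.32 kN, O_y = 8.219 kN

ΣM about O: T·sin49°·7.3 − 50·6.1 = 0 → T = 305/(7.3·0.75471) = 55.3601 ≈ 55.36 kN.
ΣF_x = 0: O_x − T·cos49° = 0 → O_x = 55.3601 × 0.656059 = 36.32 kN.
ΣF_y = 0: O_y + T·sin49° − 50 = 0 → O_y = 50 − 55.3601 × 0.75471 = 8.219 kN.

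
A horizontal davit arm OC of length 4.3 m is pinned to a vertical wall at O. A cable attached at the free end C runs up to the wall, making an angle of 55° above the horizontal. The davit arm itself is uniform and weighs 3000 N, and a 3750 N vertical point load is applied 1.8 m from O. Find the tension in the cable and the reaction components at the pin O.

T = 3747 N, O_x = 2149 N, O_y = 3680 N

ΣM about O: T·sin55°·4.3 − 3000·2.15 − 3750·1.8 = 0 → T = 13200/(4.3·0.819152) = 3747.49 ≈ 3747 N.
ΣF_x = 0: O_x − T·cos55° = 0 → O_x = 3747.49 × 0.573576 = 2149 N.
ΣF_y = 0: O_y + T·sin55° − 3000 − 3750 = 0 → O_y = 6750 − 3747.49 × 0.819152 = 3680 N.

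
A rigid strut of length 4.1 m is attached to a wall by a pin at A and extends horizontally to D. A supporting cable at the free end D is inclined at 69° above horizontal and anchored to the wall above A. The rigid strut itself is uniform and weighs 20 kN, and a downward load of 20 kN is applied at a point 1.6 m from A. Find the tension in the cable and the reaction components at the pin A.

T = 19.07 kN, A_x = 6.835 kN, A_y = 22.20 kN

ΣM about A: T·sin69°·4.1 − 20·2.05 − 20·1.6 = 0 → T = 73/(4.1·0.93358) = 19.0716 ≈ 19.07 kN.
ΣF_x = 0: A_x − T·cos69° = 0 → A_x = 19.0716 × 0.358368 = 6.835 kN.
ΣF_y = 0: A_y + T·sin69° − 20 − 20 = 0 → A_y = 40 − 19.0716 × 0.93358 = 22.20 kN.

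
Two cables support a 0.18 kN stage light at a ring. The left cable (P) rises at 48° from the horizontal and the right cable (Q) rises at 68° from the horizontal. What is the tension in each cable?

T_P = 0.07502 kN, T_Q = 0.1340 kN

ΣF_x = 0: −T_P·cos48° + T_Q·cos68° = 0 → T_Q = 1.78622·T_P.
ΣF_y = 0: T_P·sin48° + T_Q·sin68° = 0.18.
Substitute: T_P·(0.743145 + 1.78622·0.927184) = 0.18 → T_P = 0.0750219 ≈ 0.07502 kN.
Then T_Q = 1.78622 × 0.0750219 = 0.1340 kN.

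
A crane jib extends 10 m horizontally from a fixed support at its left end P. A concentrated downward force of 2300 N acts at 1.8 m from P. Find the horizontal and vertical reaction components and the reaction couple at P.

P_x = 0, P_y = 2300 N, M_P = 4140 N·m

ΣF_x = 0: P_x = 0.
ΣF_y = 0: P_y − 2300 = 0 → P_y = 2300 N.
ΣM about P: M_P − 2300·1.8 = 0 → M_P = 4140 N·m.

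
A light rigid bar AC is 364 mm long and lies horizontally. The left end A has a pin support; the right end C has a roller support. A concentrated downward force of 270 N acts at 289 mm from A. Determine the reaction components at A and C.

Moments about A: C_y·364 − 270·289 = 0 → C_y = 78030/364 = 214.368 ≈ 214.4 N.
ΣF_y = 0: A_y + 214.368 − 270 = 0 → A_y = 55.63 N.
ΣF_x = 0: no horizontal applied forces, so A_x = 0.

A_x = 0, A_y = 55.63 N, C_y = 214.4 N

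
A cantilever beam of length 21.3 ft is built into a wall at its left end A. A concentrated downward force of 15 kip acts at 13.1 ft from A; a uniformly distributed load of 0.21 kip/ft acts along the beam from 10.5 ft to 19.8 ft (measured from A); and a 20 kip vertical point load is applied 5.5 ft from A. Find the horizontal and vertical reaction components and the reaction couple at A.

Resultant of the distributed load: 0.21 × 9.3 = 1.953 kip at 15.15 ft from A.
ΣF_x = 0: A_x = 0.
ΣF_y = 0: A_y − 15 − 0.21·9.3 − 20 = 0 → A_y = 36.95 kip.
ΣM about A: M_A − 15·13.1 − (0.21·9.3)·15.15 − 20·5.5 = 0 → M_A = 336.1 kip·ft.

A_x = 0, A_y = 36.95 kip, M_A = 336.1 kip·ft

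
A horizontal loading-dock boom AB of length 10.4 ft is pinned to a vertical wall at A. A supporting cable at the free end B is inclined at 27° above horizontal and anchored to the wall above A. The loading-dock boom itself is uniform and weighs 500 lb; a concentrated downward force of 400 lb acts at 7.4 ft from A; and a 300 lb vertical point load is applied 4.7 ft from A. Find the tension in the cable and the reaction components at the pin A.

T = 1476 lb, A_x = 1315 lb, A_y = 529.8 lb

ΣM about A: T·sin27°·10.4 − 500·5.2 − 400·7.4 − 300·4.7 = 0 → T = 6970/(10.4·0.45399) = 1476.23 ≈ 1476 lb.
ΣF_x = 0: A_x − T·cos27° = 0 → A_x = 1476.23 × 0.891007 = 1315 lb.
ΣF_y = 0: A_y + T·sin27° − 500 − 400 − 300 = 0 → A_y = 1200 − 1476.23 × 0.45399 = 529.8 lb.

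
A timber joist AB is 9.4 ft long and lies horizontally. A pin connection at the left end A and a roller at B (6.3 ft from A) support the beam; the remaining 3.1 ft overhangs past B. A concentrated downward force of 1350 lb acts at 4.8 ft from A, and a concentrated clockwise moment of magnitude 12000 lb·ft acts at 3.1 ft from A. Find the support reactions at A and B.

ΣM about A: B_y·6.3 − 1350·4.8 − 12000 = 0 → B_y = 18480/6.3 = 2933.33 ≈ 2933 lb.
ΣF_y = 0: A_y + 2933.33 − 1350 = 0 → A_y = -1583 lb.
ΣF_x = 0: no horizontal applied forces, so A_x = 0.

A_x = 0, A_y = -1583 lb, B_y = 2933 lb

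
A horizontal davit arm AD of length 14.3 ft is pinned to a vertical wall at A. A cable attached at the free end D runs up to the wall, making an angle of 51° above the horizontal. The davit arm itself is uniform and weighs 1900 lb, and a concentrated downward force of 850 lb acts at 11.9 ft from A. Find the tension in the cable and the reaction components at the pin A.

T = 2133 lb, A_x = 1342 lb, A_y = 1093 lb

ΣM about A: T·sin51°·14.3 − 1900·7.15 − 850·11.9 = 0 → T = 23700/(14.3·0.777146) = 2132.6 ≈ 2133 lb.
ΣF_x = 0: A_x − T·cos51° = 0 → A_x = 2132.6 × 0.62932 = 1342 lb.
ΣF_y = 0: A_y + T·sin51° − 1900 − 850 = 0 → A_y = 2750 − 2132.6 × 0.777146 = 1093 lb.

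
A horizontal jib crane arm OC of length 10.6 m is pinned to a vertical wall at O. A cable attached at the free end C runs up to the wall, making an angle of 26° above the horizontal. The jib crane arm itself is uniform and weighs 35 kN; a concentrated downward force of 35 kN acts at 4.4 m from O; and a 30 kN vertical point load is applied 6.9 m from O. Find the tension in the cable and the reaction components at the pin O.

ΣM about O: T·sin26°·10.6 − 35·5.3 − 35·4.4 − 30·6.9 = 0 → T = 546.5/(10.6·0.438371) = 117.61 ≈ 117.6 kN.
ΣF_x = 0: O_x − T·cos26° = 0 → O_x = 117.61 × 0.898794 = 105.7 kN.
ΣF_y = 0: O_y + T·sin26° − 35 − 35 − 30 = 0 → O_y = 100 − 117.61 × 0.438371 = 48.44 kN.

T = 117.6 kN, O_x = 105.7 kN, O_y = 48.44 kN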